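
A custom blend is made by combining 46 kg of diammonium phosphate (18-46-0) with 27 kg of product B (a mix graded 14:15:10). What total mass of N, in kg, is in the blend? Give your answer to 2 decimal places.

N mass = 18%×46 + 14%×27 = 12.06 kg.

12.06 kg N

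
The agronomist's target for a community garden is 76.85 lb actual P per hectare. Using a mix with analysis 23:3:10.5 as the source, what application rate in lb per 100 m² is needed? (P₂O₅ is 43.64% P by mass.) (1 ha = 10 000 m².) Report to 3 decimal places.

As P₂O₅: 76.85 / 0.4364 = 176.1 lb per hectare.
Product per hectare = 176.1 / 3% = 5870 lb.
Convert to per 100 m²: 5870 × 0.01 = 58.69997 lb.

58.700 lb of product per hundred sq m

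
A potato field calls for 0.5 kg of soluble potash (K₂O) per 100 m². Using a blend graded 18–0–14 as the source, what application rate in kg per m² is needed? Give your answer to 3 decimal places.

0.036 kg of product per sq m

Product per 100 m² = 0.5 / 14% = 3.57143 kg.
Convert to per m²: 3.57143 × 0.01 = 0.0357143 kg.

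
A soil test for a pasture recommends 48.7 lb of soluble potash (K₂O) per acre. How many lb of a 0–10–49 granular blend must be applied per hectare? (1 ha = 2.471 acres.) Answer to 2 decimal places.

Product per acre = 48.7 / 49% = 99.3878 lb.
Convert to per hectare: 99.3878 × 2.471 = 245.587 lb.

245.59 lb of product per hectare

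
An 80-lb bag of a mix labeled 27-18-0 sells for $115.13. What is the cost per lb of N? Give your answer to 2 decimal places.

$5.33 per lb N

N in bag = 80 × 27% = 21.6 lb.
Cost per lb N = $115.13 / 21.6 = $5.3301.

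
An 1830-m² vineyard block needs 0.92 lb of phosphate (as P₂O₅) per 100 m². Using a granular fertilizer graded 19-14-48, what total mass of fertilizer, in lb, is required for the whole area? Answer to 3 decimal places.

Product per 100 m² = 0.92 / 14% = 6.57143 lb.
Total product = 6.57143 × 1830 / 100 = 120.2571 lb.

120.257 lb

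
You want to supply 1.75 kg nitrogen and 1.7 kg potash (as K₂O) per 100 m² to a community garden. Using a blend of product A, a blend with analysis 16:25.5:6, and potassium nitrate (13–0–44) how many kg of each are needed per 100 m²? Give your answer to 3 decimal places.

With a, b = kg per 100 m² of product A and potassium nitrate:
N: 0.16·a + 0.13·b = 1.75
K₂O: 0.06·a + 0.44·b = 1.7
Solving simultaneously: a = 8.76997, b = 2.66773.

8.770 kg product A, 2.668 kg potassium nitrate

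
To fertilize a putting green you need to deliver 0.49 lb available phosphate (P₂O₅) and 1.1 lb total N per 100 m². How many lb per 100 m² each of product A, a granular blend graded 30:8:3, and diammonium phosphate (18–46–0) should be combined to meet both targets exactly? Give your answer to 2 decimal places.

3.38 lb product A, 0.48 lb diammonium phosphate

With a, b = lb per 100 m² of product A and diammonium phosphate:
P₂O₅: 0.08·a + 0.46·b = 0.49
N: 0.3·a + 0.18·b = 1.1
Eliminate a: (row1) − 0.08/0.3·(row2) → 0.412·b = 0.196667, so b = 0.477346.
Back-substitute: a = (0.49 − 0.46·0.477346) / 0.08 = 3.38026.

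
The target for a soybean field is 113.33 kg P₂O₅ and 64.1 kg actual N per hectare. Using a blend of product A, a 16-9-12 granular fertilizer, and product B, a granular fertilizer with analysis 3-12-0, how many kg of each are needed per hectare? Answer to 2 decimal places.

With a, b = kg per hectare of product A and product B:
P₂O₅: 0.09·a + 0.12·b = 113.33
N: 0.16·a + 0.03·b = 64.1
From row1: a = (113.33 − 0.12·b) / 0.09.
Into row2: 0.16·(113.33 − 0.12·b)/0.09 + 0.03·b = 64.1 → b = 749.321, a = 260.127.

260.13 kg product A, 749.32 kg product B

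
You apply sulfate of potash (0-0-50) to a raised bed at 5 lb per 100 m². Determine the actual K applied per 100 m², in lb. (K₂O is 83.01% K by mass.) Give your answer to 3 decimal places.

K₂O per 100 m² = 5 × 50% = 2.5 lb.
Elemental K = 2.5 × 0.8301 = 2.07525 lb per 100 m².

2.075 lb K per hundred sq m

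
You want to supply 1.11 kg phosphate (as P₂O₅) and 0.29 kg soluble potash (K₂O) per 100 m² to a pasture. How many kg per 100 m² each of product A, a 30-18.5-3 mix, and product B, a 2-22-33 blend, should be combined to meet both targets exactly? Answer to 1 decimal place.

5.6 kg product A, 0.4 kg product B

Per-100 m² balance (a = product A, b = product B):
P₂O₅: 0.185·a + 0.22·b = 1.11
K₂O: 0.03·a + 0.33·b = 0.29
From row1: a = (1.11 − 0.22·b) / 0.185.
Into row2: 0.03·(1.11 − 0.22·b)/0.185 + 0.33·b = 0.29 → b = 0.373737, a = 5.55556.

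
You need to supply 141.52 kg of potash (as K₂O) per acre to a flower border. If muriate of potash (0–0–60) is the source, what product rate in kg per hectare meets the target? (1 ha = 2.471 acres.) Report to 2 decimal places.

Product per acre = 141.52 / 60% = 235.867 kg.
Convert to per hectare: 235.867 × 2.471 = 582.827 kg.

582.83 kg of product per hectare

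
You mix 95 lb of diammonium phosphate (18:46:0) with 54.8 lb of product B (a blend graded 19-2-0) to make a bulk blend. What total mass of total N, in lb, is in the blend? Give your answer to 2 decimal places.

N mass = 18%×95 + 19%×54.8 = 27.512 lb.

27.51 lb N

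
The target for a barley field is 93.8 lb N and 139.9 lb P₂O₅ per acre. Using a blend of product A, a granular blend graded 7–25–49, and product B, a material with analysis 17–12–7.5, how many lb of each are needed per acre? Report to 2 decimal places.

Per-acre balance (a = product A, b = product B):
N: 0.07·a + 0.17·b = 93.8
P₂O₅: 0.25·a + 0.12·b = 139.9
Eliminate b: (row1) − 0.17/0.12·(row2) → -0.284167·a = -104.392, so a = 367.361.
Then b = (139.9 − 0.25·367.361) / 0.12 = 400.499.

367.36 lb product A, 400.50 lb product B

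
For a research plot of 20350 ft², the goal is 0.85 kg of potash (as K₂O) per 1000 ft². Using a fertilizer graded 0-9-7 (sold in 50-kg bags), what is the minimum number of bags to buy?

Product per 1000 ft² = 0.85 / 7% = 12.1429 kg.
Total product = 12.1429 × 20350 / 1000 = 247.107 kg.
Bags = ⌈247.107 / 50⌉ = 5.

5 bags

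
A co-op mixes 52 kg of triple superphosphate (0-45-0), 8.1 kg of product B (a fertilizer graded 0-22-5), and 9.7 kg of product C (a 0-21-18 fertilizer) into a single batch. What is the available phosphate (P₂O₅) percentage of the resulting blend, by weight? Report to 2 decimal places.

Total mass = 52 + 8.1 + 9.7 = 69.8 kg.
P₂O₅ mass = 45%×52 + 22%×8.1 + 21%×9.7 = 27.219 kg.
% P₂O₅ = 27.219 / 69.8 = 38.9957%.

39.00% P₂O₅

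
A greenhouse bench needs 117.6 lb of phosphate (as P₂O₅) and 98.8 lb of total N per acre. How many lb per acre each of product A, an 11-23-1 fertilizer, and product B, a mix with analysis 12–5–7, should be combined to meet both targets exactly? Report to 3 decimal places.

415.023 lb product A, 442.896 lb product B

Per-acre balance (a = product A, b = product B):
P₂O₅: 0.23·a + 0.05·b = 117.6
N: 0.11·a + 0.12·b = 98.8
Solving simultaneously: a = 415.0226, b = 442.8959.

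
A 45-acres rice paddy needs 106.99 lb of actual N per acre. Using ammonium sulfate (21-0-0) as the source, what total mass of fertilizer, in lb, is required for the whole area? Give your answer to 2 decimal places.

22926.43 lb

Product per acre = 106.99 / 21% = 509.476 lb.
Total product = 509.476 × 45 = 22926.429 lb.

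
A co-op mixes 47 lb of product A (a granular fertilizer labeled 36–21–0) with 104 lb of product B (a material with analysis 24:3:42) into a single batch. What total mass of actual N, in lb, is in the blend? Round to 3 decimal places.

41.880 lb N

N mass = 36%×47 + 24%×104 = 41.88 lb.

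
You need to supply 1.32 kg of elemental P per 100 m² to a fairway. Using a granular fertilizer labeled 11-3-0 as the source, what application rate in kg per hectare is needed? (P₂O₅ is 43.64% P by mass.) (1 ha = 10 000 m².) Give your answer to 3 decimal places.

As P₂O₅: 1.32 / 0.4364 = 3.02475 kg per 100 m².
Product per 100 m² = 3.02475 / 3% = 100.825 kg.
Convert to per hectare: 100.825 × 100 = 10082.4931 kg.

10082.493 kg of product per hectare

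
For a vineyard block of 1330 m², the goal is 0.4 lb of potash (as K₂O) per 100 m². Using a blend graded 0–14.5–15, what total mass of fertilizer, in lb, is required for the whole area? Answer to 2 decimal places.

35.47 lb

Product per 100 m² = 0.4 / 15% = 2.66667 lb.
Total product = 2.66667 × 1330 / 100 = 35.4667 lb.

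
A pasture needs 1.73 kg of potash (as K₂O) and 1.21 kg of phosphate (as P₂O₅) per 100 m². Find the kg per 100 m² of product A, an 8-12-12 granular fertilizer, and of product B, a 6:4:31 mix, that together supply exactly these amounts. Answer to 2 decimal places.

9.44 kg product A, 1.93 kg product B

With a, b = kg per 100 m² of product A and product B:
K₂O: 0.12·a + 0.31·b = 1.73
P₂O₅: 0.12·a + 0.04·b = 1.21
Eliminate a: (row1) − 0.12/0.12·(row2) → 0.27·b = 0.52, so b = 1.92593.
Back-substitute: a = (1.73 − 0.31·1.92593) / 0.12 = 9.44136.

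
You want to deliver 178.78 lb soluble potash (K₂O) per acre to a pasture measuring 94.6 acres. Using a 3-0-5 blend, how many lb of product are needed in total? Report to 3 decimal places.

338251.760 lb

Product per acre = 178.78 / 5% = 3575.6 lb.
Total product = 3575.6 × 94.6 = 338251.76 lb.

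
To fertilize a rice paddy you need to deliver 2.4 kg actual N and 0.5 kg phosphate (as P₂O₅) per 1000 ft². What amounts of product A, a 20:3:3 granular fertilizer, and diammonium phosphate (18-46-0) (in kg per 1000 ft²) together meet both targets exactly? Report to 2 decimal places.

11.71 kg product A, 0.32 kg diammonium phosphate

Per-1000 ft² balance (a = product A, b = diammonium phosphate):
N: 0.2·a + 0.18·b = 2.4
P₂O₅: 0.03·a + 0.46·b = 0.5
Eliminate b: (row1) − 0.18/0.46·(row2) → 0.188261·a = 2.20435, so a = 11.709.
Then b = (0.5 − 0.03·11.709) / 0.46 = 0.323326.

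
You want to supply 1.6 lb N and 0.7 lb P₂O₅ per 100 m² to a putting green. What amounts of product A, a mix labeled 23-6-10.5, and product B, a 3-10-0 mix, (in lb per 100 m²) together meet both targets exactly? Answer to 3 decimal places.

6.557 lb product A, 3.066 lb product B

Per-100 m² balance (a = product A, b = product B):
N: 0.23·a + 0.03·b = 1.6
P₂O₅: 0.06·a + 0.1·b = 0.7
Eliminate a: (row1) − 0.23/0.06·(row2) → -0.353333·b = -1.08333, so b = 3.06604.
Back-substitute: a = (1.6 − 0.03·3.06604) / 0.23 = 6.5566.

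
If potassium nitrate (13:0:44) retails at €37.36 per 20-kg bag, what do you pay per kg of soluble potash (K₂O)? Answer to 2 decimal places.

€4.25 per kg K₂O

K₂O in bag = 20 × 44% = 8.8 kg.
Cost per kg K₂O = €37.36 / 8.8 = €4.2455.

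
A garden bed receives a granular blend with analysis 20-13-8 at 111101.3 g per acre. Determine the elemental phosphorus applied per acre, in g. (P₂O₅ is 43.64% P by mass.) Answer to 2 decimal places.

6303.00 g P per acre

P₂O₅ per acre = 111101.3 × 13% = 14443.2 g.
Elemental P = 14443.2 × 0.4364 = 6302.999 g per acre.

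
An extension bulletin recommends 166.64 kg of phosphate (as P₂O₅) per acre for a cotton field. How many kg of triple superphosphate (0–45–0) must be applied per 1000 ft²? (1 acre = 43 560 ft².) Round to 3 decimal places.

8.501 kg of product per thousand sq ft

Product per acre = 166.64 / 45% = 370.311 kg.
Convert to per 1000 ft²: 370.311 × 0.0229568 = 8.50117 kg.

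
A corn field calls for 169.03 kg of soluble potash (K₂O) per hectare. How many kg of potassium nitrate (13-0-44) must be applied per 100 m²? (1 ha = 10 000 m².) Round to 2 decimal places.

3.84 kg of product per hundred sq m

Product per hectare = 169.03 / 44% = 384.159 kg.
Convert to per 100 m²: 384.159 × 0.01 = 3.84159 kg.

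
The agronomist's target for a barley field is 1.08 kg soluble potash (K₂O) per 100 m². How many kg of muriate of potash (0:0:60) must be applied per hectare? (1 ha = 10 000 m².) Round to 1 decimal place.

Product per 100 m² = 1.08 / 60% = 1.8 kg.
Convert to per hectare: 1.8 × 100 = 180 kg.

180.0 kg of product per hectare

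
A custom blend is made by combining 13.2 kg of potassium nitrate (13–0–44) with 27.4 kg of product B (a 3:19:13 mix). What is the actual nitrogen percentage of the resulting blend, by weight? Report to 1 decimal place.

6.3% N

Total mass = 13.2 + 27.4 = 40.6 kg.
N mass = 13%×13.2 + 3%×27.4 = 2.538 kg.
% N = 2.538 / 40.6 = 6.25123%.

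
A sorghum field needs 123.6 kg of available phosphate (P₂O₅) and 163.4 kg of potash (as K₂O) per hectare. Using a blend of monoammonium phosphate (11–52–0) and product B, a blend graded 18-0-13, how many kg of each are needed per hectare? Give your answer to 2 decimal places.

With a, b = kg per hectare of monoammonium phosphate and product B:
P₂O₅: 0.52·a + 0·b = 123.6
K₂O: 0·a + 0.13·b = 163.4
Solving simultaneously: a = 237.692, b = 1256.923.

237.69 kg monoammonium phosphate, 1256.92 kg product B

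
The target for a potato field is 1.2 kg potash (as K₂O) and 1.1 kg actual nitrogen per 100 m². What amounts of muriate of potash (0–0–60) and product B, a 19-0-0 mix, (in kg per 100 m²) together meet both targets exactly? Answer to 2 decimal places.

With a, b = kg per 100 m² of muriate of potash and product B:
K₂O: 0.6·a + 0·b = 1.2
N: 0·a + 0.19·b = 1.1
Solving simultaneously: a = 2, b = 5.78947.

2.00 kg muriate of potash, 5.79 kg product B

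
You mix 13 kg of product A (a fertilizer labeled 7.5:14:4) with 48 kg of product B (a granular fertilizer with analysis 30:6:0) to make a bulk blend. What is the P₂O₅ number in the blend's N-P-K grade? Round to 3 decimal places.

Total mass = 13 + 48 = 61 kg.
P₂O₅ mass = 14%×13 + 6%×48 = 4.7 kg.
% P₂O₅ = 4.7 / 61 = 7.70492%.

7.705% P₂O₅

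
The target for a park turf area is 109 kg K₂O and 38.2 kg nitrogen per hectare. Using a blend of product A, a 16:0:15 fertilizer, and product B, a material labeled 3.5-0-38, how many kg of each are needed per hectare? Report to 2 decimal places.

With a, b = kg per hectare of product A and product B:
K₂O: 0.15·a + 0.38·b = 109
N: 0.16·a + 0.035·b = 38.2
Eliminate b: (row1) − 0.38/0.035·(row2) → -1.58714·a = -305.743, so a = 192.637.
Then b = (38.2 − 0.16·192.637) / 0.035 = 210.801.

192.64 kg product A, 210.80 kg product B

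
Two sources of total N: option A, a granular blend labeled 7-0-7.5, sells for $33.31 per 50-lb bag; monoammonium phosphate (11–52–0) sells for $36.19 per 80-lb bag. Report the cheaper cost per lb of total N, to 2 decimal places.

option A: N per bag = 50 × 7% = 3.5 lb; cost = 33.31 / 3.5 = $9.5171/lb N.
monoammonium phosphate: N per bag = 80 × 11% = 8.8 lb; cost = 36.19 / 8.8 = $4.1125/lb N.
monoammonium phosphate is cheaper.

$4.11 per lb N (monoammonium phosphate)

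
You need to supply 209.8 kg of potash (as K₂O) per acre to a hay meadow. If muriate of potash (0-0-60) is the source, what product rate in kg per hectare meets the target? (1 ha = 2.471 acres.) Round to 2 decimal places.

Product per acre = 209.8 / 60% = 349.667 kg.
Convert to per hectare: 349.667 × 2.471 = 864.026 kg.

864.03 kg of product per hectare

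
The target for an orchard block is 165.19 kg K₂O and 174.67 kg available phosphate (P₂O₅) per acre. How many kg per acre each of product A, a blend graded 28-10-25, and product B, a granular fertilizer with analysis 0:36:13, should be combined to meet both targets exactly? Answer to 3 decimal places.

Let a = kg of product A, b = kg of product B (per acre).
K₂O: 0.25·a + 0.13·b = 165.19
P₂O₅: 0.1·a + 0.36·b = 174.67
Eliminate a: (row1) − 0.25/0.1·(row2) → -0.77·b = -271.485, so b = 352.5779.
Back-substitute: a = (165.19 − 0.13·352.5779) / 0.25 = 477.41948.

477.419 kg product A, 352.578 kg product B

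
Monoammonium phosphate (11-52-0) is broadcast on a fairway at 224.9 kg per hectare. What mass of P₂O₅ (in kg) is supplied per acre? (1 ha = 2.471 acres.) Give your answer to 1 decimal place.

47.3 kg P₂O₅ per acre

P₂O₅ per hectare = 224.9 × 52% = 116.948 kg.
Convert to per acre: 116.948 × 0.404694 = 47.3282 kg.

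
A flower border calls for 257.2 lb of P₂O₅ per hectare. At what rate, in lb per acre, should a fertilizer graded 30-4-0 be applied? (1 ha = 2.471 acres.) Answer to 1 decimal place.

Product per hectare = 257.2 / 4% = 6430 lb.
Convert to per acre: 6430 × 0.404694 = 2602.19 lb.

2602.2 lb of product per acre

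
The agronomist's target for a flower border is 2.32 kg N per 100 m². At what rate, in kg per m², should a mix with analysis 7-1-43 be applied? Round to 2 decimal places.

0.33 kg of product per sq m

Product per 100 m² = 2.32 / 7% = 33.1429 kg.
Convert to per m²: 33.1429 × 0.01 = 0.331429 kg.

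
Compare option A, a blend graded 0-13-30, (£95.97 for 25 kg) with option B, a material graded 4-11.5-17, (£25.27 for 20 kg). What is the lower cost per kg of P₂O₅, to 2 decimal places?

£10.99 per kg P₂O₅ (option B)

option A: P₂O₅ per bag = 25 × 13% = 3.25 kg; cost = 95.97 / 3.25 = £29.5292/kg P₂O₅.
option B: P₂O₅ per bag = 20 × 11.5% = 2.3 kg; cost = 25.27 / 2.3 = £10.9870/kg P₂O₅.
option B is cheaper.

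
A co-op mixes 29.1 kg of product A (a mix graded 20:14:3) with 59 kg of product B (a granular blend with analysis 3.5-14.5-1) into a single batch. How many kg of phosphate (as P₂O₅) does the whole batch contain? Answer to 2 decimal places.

12.63 kg P₂O₅

P₂O₅ mass = 14%×29.1 + 14.5%×59 = 12.629 kg.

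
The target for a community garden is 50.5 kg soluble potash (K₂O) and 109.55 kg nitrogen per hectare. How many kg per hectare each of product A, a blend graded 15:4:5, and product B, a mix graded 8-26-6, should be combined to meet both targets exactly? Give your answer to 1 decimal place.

Let a = kg of product A, b = kg of product B (per hectare).
K₂O: 0.05·a + 0.06·b = 50.5
N: 0.15·a + 0.08·b = 109.55
Eliminate b: (row1) − 0.06/0.08·(row2) → -0.0625·a = -31.6625, so a = 506.6.
Then b = (109.55 − 0.15·506.6) / 0.08 = 419.5.

506.6 kg product A, 419.5 kg product B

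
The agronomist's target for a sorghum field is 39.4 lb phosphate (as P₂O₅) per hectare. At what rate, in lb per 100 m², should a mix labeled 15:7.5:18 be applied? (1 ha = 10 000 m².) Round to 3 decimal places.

5.253 lb of product per hundred sq m

Product per hectare = 39.4 / 7.5% = 525.333 lb.
Convert to per 100 m²: 525.333 × 0.01 = 5.25333 lb.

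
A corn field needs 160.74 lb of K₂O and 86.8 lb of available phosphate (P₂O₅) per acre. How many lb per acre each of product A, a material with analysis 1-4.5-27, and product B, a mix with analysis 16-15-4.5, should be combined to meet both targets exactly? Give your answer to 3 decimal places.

525.146 lb product A, 421.123 lb product B

With a, b = lb per acre of product A and product B:
K₂O: 0.27·a + 0.045·b = 160.74
P₂O₅: 0.045·a + 0.15·b = 86.8
Eliminate a: (row1) − 0.27/0.045·(row2) → -0.855·b = -360.06, so b = 421.1228.
Back-substitute: a = (160.74 − 0.045·421.1228) / 0.27 = 525.1462.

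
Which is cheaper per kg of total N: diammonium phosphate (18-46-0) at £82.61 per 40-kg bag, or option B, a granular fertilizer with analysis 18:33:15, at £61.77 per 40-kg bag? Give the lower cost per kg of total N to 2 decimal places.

£8.58 per kg N (option B)

diammonium phosphate: N per bag = 40 × 18% = 7.2 kg; cost = 82.61 / 7.2 = £11.4736/kg N.
option B: N per bag = 40 × 18% = 7.2 kg; cost = 61.77 / 7.2 = £8.5792/kg N.
option B is cheaper.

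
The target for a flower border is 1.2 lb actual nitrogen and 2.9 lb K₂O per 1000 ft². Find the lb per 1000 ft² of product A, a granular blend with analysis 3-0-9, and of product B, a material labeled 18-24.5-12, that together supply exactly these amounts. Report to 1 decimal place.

With a, b = lb per 1000 ft² of product A and product B:
N: 0.03·a + 0.18·b = 1.2
K₂O: 0.09·a + 0.12·b = 2.9
Solving simultaneously: a = 30, b = 1.66667.

30.0 lb product A, 1.7 lb product B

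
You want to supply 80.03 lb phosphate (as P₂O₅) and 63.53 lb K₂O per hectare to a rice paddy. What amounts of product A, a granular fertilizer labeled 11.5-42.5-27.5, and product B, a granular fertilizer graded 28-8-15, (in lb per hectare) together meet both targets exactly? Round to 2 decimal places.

165.80 lb product A, 119.57 lb product B

Per-hectare balance (a = product A, b = product B):
P₂O₅: 0.425·a + 0.08·b = 80.03
K₂O: 0.275·a + 0.15·b = 63.53
Solving simultaneously: a = 165.799, b = 119.569.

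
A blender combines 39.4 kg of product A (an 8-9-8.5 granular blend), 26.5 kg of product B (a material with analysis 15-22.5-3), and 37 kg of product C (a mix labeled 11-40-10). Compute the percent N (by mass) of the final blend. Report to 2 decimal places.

Total mass = 39.4 + 26.5 + 37 = 102.9 kg.
N mass = 8%×39.4 + 15%×26.5 + 11%×37 = 11.197 kg.
% N = 11.197 / 102.9 = 10.8814%.

10.88% N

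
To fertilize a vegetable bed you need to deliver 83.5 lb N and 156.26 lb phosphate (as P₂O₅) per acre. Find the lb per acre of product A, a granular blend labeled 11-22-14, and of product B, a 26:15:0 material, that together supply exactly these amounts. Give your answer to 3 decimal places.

690.482 lb product A, 29.027 lb product B

With a, b = lb per acre of product A and product B:
N: 0.11·a + 0.26·b = 83.5
P₂O₅: 0.22·a + 0.15·b = 156.26
Solving simultaneously: a = 690.4816, b = 29.02703.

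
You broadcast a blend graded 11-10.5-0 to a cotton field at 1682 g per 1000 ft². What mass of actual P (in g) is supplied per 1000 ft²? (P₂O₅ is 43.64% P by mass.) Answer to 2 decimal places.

P₂O₅ per 1000 ft² = 1682 × 10.5% = 176.61 g.
Elemental P = 176.61 × 0.4364 = 77.0726 g per 1000 ft².

77.07 g P per thousand sq ft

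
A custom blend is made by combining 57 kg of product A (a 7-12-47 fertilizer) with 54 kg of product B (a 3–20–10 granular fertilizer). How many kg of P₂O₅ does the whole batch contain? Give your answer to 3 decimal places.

P₂O₅ mass = 12%×57 + 20%×54 = 17.64 kg.

17.640 kg P₂O₅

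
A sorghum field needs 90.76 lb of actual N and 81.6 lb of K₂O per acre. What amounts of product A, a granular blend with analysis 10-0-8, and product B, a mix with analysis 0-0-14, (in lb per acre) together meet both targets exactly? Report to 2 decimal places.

907.60 lb product A, 64.23 lb product B

With a, b = lb per acre of product A and product B:
N: 0.1·a + 0·b = 90.76
K₂O: 0.08·a + 0.14·b = 81.6
Eliminate b: (row1) − 0/0.14·(row2) → 0.1·a = 90.76, so a = 907.6.
Then b = (81.6 − 0.08·907.6) / 0.14 = 64.2286.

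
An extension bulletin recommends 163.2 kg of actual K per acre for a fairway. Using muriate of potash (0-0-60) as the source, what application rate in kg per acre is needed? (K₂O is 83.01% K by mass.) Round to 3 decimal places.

327.671 kg of product per acre

As K₂O: 163.2 / 0.8301 = 196.603 kg per acre.
Product per acre = 196.603 / 60% = 327.6714 kg.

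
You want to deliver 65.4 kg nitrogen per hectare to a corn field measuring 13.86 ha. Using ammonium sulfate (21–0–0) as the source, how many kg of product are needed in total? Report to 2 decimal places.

Product per hectare = 65.4 / 21% = 311.429 kg.
Total product = 311.429 × 13.86 = 4316.4 kg.

4316.40 kg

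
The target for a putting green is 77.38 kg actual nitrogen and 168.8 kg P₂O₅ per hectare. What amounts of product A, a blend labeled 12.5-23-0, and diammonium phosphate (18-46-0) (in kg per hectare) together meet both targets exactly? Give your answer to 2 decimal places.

323.65 kg product A, 205.13 kg diammonium phosphate

Per-hectare balance (a = product A, b = diammonium phosphate):
N: 0.125·a + 0.18·b = 77.38
P₂O₅: 0.23·a + 0.46·b = 168.8
Eliminate a: (row1) − 0.125/0.23·(row2) → -0.07·b = -14.3591, so b = 205.1304.
Back-substitute: a = (77.38 − 0.18·205.1304) / 0.125 = 323.652.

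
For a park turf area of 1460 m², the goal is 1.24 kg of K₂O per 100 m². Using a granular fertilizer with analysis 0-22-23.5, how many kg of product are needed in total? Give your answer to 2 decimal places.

Product per 100 m² = 1.24 / 23.5% = 5.2766 kg.
Total product = 5.2766 × 1460 / 100 = 77.0383 kg.

77.04 kg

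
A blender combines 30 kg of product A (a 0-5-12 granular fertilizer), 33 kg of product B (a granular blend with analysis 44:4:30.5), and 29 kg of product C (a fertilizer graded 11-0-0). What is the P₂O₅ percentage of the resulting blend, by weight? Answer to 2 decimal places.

3.07% P₂O₅

Total mass = 30 + 33 + 29 = 92 kg.
P₂O₅ mass = 5%×30 + 4%×33 + 0%×29 = 2.82 kg.
% P₂O₅ = 2.82 / 92 = 3.06522%.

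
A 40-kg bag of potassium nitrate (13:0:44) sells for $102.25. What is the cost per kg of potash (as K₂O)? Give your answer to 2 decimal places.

K₂O in bag = 40 × 44% = 17.6 kg.
Cost per kg K₂O = $102.25 / 17.6 = $5.8097.

$5.81 per kg K₂O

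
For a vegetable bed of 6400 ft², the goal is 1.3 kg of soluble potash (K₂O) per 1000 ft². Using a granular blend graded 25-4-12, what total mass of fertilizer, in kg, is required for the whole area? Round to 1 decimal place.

69.3 kg

Product per 1000 ft² = 1.3 / 12% = 10.8333 kg.
Total product = 10.8333 × 6400 / 1000 = 69.3333 kg.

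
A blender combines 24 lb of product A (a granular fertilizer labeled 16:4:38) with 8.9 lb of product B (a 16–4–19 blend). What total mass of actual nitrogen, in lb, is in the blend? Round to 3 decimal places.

N mass = 16%×24 + 16%×8.9 = 5.264 lb.

5.264 lb N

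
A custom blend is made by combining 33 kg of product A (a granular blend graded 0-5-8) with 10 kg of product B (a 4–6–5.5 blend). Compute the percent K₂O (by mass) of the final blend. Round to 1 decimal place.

Total mass = 33 + 10 = 43 kg.
K₂O mass = 8%×33 + 5.5%×10 = 3.19 kg.
% K₂O = 3.19 / 43 = 7.4186%.

7.4% K₂O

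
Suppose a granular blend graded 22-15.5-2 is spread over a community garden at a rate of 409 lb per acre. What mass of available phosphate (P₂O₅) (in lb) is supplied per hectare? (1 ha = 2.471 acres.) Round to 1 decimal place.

P₂O₅ per acre = 409 × 15.5% = 63.395 lb.
Convert to per hectare: 63.395 × 2.471 = 156.649 lb.

156.6 lb P₂O₅ per hectare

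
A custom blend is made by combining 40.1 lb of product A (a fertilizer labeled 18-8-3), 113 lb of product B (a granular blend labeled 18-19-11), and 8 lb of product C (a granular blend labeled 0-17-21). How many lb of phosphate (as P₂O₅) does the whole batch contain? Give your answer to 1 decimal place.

P₂O₅ mass = 8%×40.1 + 19%×113 + 17%×8 = 26.038 lb.

26.0 lb P₂O₅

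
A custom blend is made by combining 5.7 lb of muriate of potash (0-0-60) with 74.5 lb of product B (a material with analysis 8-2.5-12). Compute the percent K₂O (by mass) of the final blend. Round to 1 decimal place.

Total mass = 5.7 + 74.5 = 80.2 lb.
K₂O mass = 60%×5.7 + 12%×74.5 = 12.36 lb.
% K₂O = 12.36 / 80.2 = 15.4115%.

15.4% K₂O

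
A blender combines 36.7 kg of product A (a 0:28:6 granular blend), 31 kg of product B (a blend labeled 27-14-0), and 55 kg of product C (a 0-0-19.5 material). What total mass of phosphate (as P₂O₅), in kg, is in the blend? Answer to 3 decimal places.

P₂O₅ mass = 28%×36.7 + 14%×31 + 0%×55 = 14.616 kg.

14.616 kg P₂O₅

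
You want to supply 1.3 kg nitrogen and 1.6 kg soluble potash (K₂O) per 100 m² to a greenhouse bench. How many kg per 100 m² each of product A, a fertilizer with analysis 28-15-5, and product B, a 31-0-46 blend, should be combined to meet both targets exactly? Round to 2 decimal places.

0.90 kg product A, 3.38 kg product B

Let a = kg of product A, b = kg of product B (per 100 m²).
N: 0.28·a + 0.31·b = 1.3
K₂O: 0.05·a + 0.46·b = 1.6
From row1: a = (1.3 − 0.31·b) / 0.28.
Into row2: 0.05·(1.3 − 0.31·b)/0.28 + 0.46·b = 1.6 → b = 3.38041, a = 0.900265.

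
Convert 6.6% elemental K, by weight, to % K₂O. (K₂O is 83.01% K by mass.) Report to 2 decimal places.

%K₂O = 6.6 / 0.8301 = 7.95085%.

7.95% K₂O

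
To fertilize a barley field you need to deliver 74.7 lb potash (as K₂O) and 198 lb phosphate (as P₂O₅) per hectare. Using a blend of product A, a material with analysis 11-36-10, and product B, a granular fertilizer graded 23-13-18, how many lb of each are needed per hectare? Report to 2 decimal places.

Per-hectare balance (a = product A, b = product B):
K₂O: 0.1·a + 0.18·b = 74.7
P₂O₅: 0.36·a + 0.13·b = 198
From row1: a = (74.7 − 0.18·b) / 0.1.
Into row2: 0.36·(74.7 − 0.18·b)/0.1 + 0.13·b = 198 → b = 136.911, a = 500.5598.

500.56 lb product A, 136.91 lb product B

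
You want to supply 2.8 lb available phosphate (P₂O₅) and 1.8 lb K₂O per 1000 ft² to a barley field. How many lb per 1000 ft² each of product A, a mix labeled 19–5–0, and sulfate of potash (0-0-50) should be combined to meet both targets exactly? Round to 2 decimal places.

With a, b = lb per 1000 ft² of product A and sulfate of potash:
P₂O₅: 0.05·a + 0·b = 2.8
K₂O: 0·a + 0.5·b = 1.8
Solving simultaneously: a = 56, b = 3.6.

56.00 lb product A, 3.60 lb sulfate of potash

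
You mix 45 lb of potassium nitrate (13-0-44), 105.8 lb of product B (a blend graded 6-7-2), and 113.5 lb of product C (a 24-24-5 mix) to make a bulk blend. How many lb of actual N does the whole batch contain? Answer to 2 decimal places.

39.44 lb N

N mass = 13%×45 + 6%×105.8 + 24%×113.5 = 39.438 lb.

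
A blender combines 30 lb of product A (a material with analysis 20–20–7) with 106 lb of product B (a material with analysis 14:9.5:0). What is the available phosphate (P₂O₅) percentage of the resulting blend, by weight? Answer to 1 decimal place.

Total mass = 30 + 106 = 136 lb.
P₂O₅ mass = 20%×30 + 9.5%×106 = 16.07 lb.
% P₂O₅ = 16.07 / 136 = 11.8162%.

11.8% P₂O₅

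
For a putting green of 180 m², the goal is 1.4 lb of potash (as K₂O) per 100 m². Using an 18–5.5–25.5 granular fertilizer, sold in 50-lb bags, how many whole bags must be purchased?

Product per 100 m² = 1.4 / 25.5% = 5.4902 lb.
Total product = 5.4902 × 180 / 100 = 9.88235 lb.
Bags = ⌈9.88235 / 50⌉ = 1.

1 bags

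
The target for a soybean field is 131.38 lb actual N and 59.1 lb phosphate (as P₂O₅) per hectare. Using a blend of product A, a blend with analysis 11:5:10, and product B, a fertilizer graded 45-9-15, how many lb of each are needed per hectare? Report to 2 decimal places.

1172.29 lb product A, 5.40 lb product B

With a, b = lb per hectare of product A and product B:
N: 0.11·a + 0.45·b = 131.38
P₂O₅: 0.05·a + 0.09·b = 59.1
Eliminate a: (row1) − 0.11/0.05·(row2) → 0.252·b = 1.36, so b = 5.39683.
Back-substitute: a = (131.38 − 0.45·5.39683) / 0.11 = 1172.286.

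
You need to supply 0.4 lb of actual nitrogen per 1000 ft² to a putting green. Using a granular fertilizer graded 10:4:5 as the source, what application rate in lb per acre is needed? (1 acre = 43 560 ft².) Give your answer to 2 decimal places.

Product per 1000 ft² = 0.4 / 10% = 4 lb.
Convert to per acre: 4 × 43.56 = 174.24 lb.

174.24 lb of product per acre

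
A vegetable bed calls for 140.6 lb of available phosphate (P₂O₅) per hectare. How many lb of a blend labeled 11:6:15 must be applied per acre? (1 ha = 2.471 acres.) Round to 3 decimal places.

Product per hectare = 140.6 / 6% = 2343.33 lb.
Convert to per acre: 2343.33 × 0.404694 = 948.33401 lb.

948.334 lb of product per acre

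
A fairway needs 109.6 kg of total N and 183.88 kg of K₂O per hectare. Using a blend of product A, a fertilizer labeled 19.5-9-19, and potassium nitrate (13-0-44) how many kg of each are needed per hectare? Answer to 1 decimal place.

398.0 kg product A, 246.0 kg potassium nitrate

With a, b = kg per hectare of product A and potassium nitrate:
N: 0.195·a + 0.13·b = 109.6
K₂O: 0.19·a + 0.44·b = 183.88
From row1: a = (109.6 − 0.13·b) / 0.195.
Into row2: 0.19·(109.6 − 0.13·b)/0.195 + 0.44·b = 183.88 → b = 246.033, a = 398.029.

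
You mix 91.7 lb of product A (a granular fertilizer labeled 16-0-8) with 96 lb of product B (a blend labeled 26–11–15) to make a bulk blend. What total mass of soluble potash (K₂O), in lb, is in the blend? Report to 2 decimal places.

21.74 lb K₂O

K₂O mass = 8%×91.7 + 15%×96 = 21.736 lb.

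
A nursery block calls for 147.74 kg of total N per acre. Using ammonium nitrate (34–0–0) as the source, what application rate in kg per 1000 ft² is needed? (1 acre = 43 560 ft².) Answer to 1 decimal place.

10.0 kg of product per thousand sq ft

Product per acre = 147.74 / 34% = 434.529 kg.
Convert to per 1000 ft²: 434.529 × 0.0229568 = 9.97542 kg.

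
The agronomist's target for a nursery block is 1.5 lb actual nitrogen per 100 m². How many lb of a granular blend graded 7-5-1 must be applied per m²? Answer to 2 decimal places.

0.21 lb of product per sq m

Product per 100 m² = 1.5 / 7% = 21.4286 lb.
Convert to per m²: 21.4286 × 0.01 = 0.214286 lb.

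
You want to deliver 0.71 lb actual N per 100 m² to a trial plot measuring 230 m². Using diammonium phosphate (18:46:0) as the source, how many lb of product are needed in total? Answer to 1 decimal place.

Product per 100 m² = 0.71 / 18% = 3.94444 lb.
Total product = 3.94444 × 230 / 100 = 9.07222 lb.

9.1 lb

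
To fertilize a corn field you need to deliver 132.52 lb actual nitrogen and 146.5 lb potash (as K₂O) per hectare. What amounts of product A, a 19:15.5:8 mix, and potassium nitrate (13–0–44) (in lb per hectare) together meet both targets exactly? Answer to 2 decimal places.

536.39 lb product A, 235.43 lb potassium nitrate

With a, b = lb per hectare of product A and potassium nitrate:
N: 0.19·a + 0.13·b = 132.52
K₂O: 0.08·a + 0.44·b = 146.5
Eliminate b: (row1) − 0.13/0.44·(row2) → 0.166364·a = 89.2359, so a = 536.391.
Then b = (146.5 − 0.08·536.391) / 0.44 = 235.429.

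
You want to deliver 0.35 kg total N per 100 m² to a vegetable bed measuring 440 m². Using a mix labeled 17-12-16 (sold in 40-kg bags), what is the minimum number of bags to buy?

1 bags

Product per 100 m² = 0.35 / 17% = 2.05882 kg.
Total product = 2.05882 × 440 / 100 = 9.05882 kg.
Bags = ⌈9.05882 / 40⌉ = 1.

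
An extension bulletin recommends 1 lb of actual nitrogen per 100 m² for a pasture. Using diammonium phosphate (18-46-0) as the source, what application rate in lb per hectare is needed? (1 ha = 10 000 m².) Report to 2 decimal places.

Product per 100 m² = 1 / 18% = 5.55556 lb.
Convert to per hectare: 5.55556 × 100 = 555.556 lb.

555.56 lb of product per hectare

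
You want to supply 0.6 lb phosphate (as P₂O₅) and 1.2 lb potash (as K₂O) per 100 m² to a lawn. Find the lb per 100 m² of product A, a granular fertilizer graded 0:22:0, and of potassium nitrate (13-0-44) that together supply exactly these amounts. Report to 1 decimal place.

2.7 lb product A, 2.7 lb potassium nitrate

Let a = lb of product A, b = lb of potassium nitrate (per 100 m²).
P₂O₅: 0.22·a + 0·b = 0.6
K₂O: 0·a + 0.44·b = 1.2
Solving simultaneously: a = 2.72727, b = 2.72727.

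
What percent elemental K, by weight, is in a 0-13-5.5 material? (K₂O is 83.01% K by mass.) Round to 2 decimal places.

4.57% K

%K = 5.5 × 0.8301 = 4.56555%.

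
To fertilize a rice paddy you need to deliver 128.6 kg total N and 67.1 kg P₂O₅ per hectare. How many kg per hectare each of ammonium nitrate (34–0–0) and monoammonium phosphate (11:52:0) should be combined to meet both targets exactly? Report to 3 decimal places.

Per-hectare balance (a = ammonium nitrate, b = monoammonium phosphate):
N: 0.34·a + 0.11·b = 128.6
P₂O₅: 0·a + 0.52·b = 67.1
Solving simultaneously: a = 336.4876, b = 129.03846.

336.488 kg ammonium nitrate, 129.038 kg monoammonium phosphate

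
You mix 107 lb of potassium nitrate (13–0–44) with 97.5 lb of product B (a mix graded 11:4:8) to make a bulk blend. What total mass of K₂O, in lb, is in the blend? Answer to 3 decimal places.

K₂O mass = 44%×107 + 8%×97.5 = 54.88 lb.

54.880 lb K₂O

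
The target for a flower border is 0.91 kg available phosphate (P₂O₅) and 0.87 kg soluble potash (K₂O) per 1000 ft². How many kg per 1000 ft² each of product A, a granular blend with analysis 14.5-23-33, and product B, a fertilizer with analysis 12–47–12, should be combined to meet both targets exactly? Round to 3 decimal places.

Per-1000 ft² balance (a = product A, b = product B):
P₂O₅: 0.23·a + 0.47·b = 0.91
K₂O: 0.33·a + 0.12·b = 0.87
Eliminate b: (row1) − 0.47/0.12·(row2) → -1.0625·a = -2.4975, so a = 2.35059.
Then b = (0.87 − 0.33·2.35059) / 0.12 = 0.785882.

2.351 kg product A, 0.786 kg product B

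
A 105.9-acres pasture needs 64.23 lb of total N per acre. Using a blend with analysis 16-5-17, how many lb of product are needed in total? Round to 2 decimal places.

Product per acre = 64.23 / 16% = 401.438 lb.
Total product = 401.438 × 105.9 = 42512.231 lb.

42512.23 lb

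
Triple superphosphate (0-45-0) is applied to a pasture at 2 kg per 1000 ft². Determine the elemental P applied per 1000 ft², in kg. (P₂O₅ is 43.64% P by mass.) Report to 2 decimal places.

0.39 kg P per thousand sq ft

P₂O₅ per 1000 ft² = 2 × 45% = 0.9 kg.
Elemental P = 0.9 × 0.4364 = 0.39276 kg per 1000 ft².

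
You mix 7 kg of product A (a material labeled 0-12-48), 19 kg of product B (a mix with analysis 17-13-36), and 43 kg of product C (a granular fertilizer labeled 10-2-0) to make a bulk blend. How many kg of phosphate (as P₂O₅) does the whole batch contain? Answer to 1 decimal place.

4.2 kg P₂O₅

P₂O₅ mass = 12%×7 + 13%×19 + 2%×43 = 4.17 kg.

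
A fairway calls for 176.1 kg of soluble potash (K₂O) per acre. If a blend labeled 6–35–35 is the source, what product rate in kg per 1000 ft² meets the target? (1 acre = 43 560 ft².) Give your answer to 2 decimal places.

11.55 kg of product per thousand sq ft

Product per acre = 176.1 / 35% = 503.143 kg.
Convert to per 1000 ft²: 503.143 × 0.0229568 = 11.5506 kg.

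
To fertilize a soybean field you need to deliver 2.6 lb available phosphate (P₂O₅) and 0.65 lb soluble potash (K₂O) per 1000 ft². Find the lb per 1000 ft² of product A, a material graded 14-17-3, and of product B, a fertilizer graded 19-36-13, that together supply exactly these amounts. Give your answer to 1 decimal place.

Let a = lb of product A, b = lb of product B (per 1000 ft²).
P₂O₅: 0.17·a + 0.36·b = 2.6
K₂O: 0.03·a + 0.13·b = 0.65
From row1: a = (2.6 − 0.36·b) / 0.17.
Into row2: 0.03·(2.6 − 0.36·b)/0.17 + 0.13·b = 0.65 → b = 2.87611, a = 9.20354.

9.2 lb product A, 2.9 lb product B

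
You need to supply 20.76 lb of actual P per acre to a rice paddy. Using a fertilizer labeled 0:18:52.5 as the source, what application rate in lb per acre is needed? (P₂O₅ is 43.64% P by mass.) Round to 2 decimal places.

264.28 lb of product per acre

As P₂O₅: 20.76 / 0.4364 = 47.571 lb per acre.
Product per acre = 47.571 / 18% = 264.284 lb.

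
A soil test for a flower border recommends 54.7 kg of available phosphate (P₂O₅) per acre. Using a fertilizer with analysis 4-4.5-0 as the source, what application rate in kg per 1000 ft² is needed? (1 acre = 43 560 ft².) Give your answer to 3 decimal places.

Product per acre = 54.7 / 4.5% = 1215.56 kg.
Convert to per 1000 ft²: 1215.56 × 0.0229568 = 27.9053 kg.

27.905 kg of product per thousand sq ft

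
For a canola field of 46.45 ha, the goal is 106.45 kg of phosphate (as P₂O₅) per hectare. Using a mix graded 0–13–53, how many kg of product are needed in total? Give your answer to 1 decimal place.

38035.4 kg

Product per hectare = 106.45 / 13% = 818.846 kg.
Total product = 818.846 × 46.45 = 38035.404 kg.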